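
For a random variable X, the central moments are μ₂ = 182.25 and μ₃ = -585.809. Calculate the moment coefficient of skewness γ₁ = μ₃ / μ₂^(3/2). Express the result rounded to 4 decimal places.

σ = √μ₂ = √182.25 = 13.50000
σ³ = μ₂^(3/2) = 2460.37500
γ₁ = μ₃/σ³ = -585.809 / 2460.37500 ≈ -0.2381

-0.2381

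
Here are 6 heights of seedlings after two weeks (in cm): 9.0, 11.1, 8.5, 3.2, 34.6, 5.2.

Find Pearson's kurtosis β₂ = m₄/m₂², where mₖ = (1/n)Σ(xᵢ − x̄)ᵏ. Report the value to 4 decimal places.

x̄ = 11.9333
Σ(xᵢ − x̄)² = 656.4733 ⇒ m₂ = 109.41222
Σ(xᵢ − x̄)⁴ = 272053.8718 ⇒ m₄ = 45342.31197
m₂² = 11971.03437
β₂ = m₄/m₂² = 45342.31197 / 11971.03437 ≈ 3.7877

3.7877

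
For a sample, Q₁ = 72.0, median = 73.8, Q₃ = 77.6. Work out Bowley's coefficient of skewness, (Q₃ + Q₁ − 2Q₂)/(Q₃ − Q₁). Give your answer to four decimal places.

numerator: Q₃ + Q₁ − 2Q₂ = 77.6 + 72.0 − 2×73.8 = 2.0000
denominator: Q₃ − Q₁ = 77.6 − 72.0 = 5.6000
Bowley skewness = 2.0000 / 5.6000 ≈ 0.3571

0.3571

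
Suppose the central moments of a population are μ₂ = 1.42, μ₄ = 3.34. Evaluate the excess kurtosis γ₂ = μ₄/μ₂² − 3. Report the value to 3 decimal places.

-1.344

μ₂² = 1.42² = 2.01640
μ₄/μ₂² = 3.34 / 2.01640 = 1.65642
γ₂ = 1.65642 − 3 ≈ -1.344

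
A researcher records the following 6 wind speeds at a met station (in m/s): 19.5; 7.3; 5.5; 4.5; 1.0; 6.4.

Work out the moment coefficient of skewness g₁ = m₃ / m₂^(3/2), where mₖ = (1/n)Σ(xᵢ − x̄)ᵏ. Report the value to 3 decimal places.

1.293

x̄ = (19.5 + 7.3 + 5.5 + 4.5 + 1.0 + 6.4) / 6 = 7.3667
deviations (xᵢ − x̄): 12.1333, -0.0667, -1.8667, -2.8667, -6.3667, -0.9667
Σ(xᵢ − x̄)² = 200.3933 ⇒ m₂ = 200.3933/6 = 33.39889
Σ(xᵢ − x̄)³ = 1497.2076 ⇒ m₃ = 1497.2076/6 = 249.53459
m₂^(3/2) = 33.39889^(1.5) = 193.01810
g₁ = m₃ / m₂^(3/2) = 249.53459 / 193.01810 ≈ 1.293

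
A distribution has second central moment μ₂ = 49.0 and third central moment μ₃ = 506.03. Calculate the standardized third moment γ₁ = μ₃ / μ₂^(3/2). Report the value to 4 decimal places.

1.4753

σ = √μ₂ = √49.0 = 7.00000
σ³ = μ₂^(3/2) = 343.00000
γ₁ = μ₃/σ³ = 506.03 / 343.00000 ≈ 1.4753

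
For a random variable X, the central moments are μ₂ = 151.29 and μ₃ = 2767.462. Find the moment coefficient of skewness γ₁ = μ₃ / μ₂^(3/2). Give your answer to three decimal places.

σ = √μ₂ = √151.29 = 12.30000
σ³ = μ₂^(3/2) = 1860.86700
γ₁ = μ₃/σ³ = 2767.462 / 1860.86700 ≈ 1.487

1.487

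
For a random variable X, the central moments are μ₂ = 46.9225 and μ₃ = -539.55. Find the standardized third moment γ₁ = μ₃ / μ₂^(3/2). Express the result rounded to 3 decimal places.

σ = √μ₂ = √46.9225 = 6.85000
σ³ = μ₂^(3/2) = 321.41913
γ₁ = μ₃/σ³ = -539.55 / 321.41913 ≈ -1.679

-1.679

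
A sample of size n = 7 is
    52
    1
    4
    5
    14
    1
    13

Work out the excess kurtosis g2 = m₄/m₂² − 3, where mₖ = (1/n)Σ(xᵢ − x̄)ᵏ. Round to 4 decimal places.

x̄ = 12.8571
Σ(xᵢ − x̄)² = 1954.8571 ⇒ m₂ = 279.26531
Σ(xᵢ − x̄)⁴ = 2397023.5219 ⇒ m₄ = 342431.93170
m₂² = 77989.11120
g2 = m₄/m₂² − 3 = 4.39077 − 3 ≈ 1.3908

1.3908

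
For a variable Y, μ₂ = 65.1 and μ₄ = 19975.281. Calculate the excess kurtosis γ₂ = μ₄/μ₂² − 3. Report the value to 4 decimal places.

μ₂² = 65.1² = 4238.01000
μ₄/μ₂² = 19975.281 / 4238.01000 = 4.71336
γ₂ = 4.71336 − 3 ≈ 1.7134

1.7134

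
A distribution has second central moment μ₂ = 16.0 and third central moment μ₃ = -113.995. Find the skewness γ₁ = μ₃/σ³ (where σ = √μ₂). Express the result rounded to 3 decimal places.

σ = √μ₂ = √16.0 = 4.00000
σ³ = μ₂^(3/2) = 64.00000
γ₁ = μ₃/σ³ = -113.995 / 64.00000 ≈ -1.781

-1.781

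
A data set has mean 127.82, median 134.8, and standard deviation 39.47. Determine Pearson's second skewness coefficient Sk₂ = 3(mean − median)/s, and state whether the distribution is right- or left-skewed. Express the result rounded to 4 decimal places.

Sk₂ = 3(127.82 − 134.8) / 39.47 = 3 × -6.9800 / 39.47
    = -20.9400 / 39.47 ≈ -0.5305
Sk₂ < 0 ⇒ mean < median ⇒ left-skewed (negative skew).

-0.5305, left-skewed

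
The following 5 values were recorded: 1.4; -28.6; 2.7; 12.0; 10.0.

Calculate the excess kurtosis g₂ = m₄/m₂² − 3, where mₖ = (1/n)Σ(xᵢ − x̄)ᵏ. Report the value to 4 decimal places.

x̄ = -0.5000
Σ(xᵢ − x̄)² = 1069.9600 ⇒ m₂ = 213.99200
Σ(xᵢ − x̄)⁴ = 660170.9668 ⇒ m₄ = 132034.19336
m₂² = 45792.57606
g₂ = m₄/m₂² − 3 = 2.88331 − 3 ≈ -0.1167

-0.1167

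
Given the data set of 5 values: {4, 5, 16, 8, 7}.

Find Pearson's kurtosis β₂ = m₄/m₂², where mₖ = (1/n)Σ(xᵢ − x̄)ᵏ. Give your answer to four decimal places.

2.7370

x̄ = 8.0000
Σ(xᵢ − x̄)² = 90.0000 ⇒ m₂ = 18.00000
Σ(xᵢ − x̄)⁴ = 4434.0000 ⇒ m₄ = 886.80000
m₂² = 324.00000
β₂ = m₄/m₂² = 886.80000 / 324.00000 ≈ 2.7370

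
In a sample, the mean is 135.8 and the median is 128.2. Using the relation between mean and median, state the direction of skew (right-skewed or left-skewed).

mean − median = 135.8 − 128.2 = 7.6
mean > median ⇒ the longer tail is on the right ⇒ right-skewed (positively skewed).

right-skewed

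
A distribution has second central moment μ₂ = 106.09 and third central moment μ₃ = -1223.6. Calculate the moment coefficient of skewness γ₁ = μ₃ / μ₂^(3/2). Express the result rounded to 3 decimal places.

-1.120

σ = √μ₂ = √106.09 = 10.30000
σ³ = μ₂^(3/2) = 1092.72700
γ₁ = μ₃/σ³ = -1223.6 / 1092.72700 ≈ -1.120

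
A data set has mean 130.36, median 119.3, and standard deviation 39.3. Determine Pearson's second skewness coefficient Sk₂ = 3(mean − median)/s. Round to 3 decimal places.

0.844

Sk₂ = 3(130.36 − 119.3) / 39.3 = 3 × 11.0600 / 39.3
    = 33.1800 / 39.3 ≈ 0.844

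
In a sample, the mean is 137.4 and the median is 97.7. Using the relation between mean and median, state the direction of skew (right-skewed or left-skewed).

mean − median = 137.4 − 97.7 = 39.7
mean > median ⇒ the longer tail is on the right ⇒ right-skewed (positively skewed).

right-skewed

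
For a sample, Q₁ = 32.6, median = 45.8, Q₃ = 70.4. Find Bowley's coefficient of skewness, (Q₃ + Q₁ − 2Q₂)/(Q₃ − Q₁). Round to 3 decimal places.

numerator: Q₃ + Q₁ − 2Q₂ = 70.4 + 32.6 − 2×45.8 = 11.4000
denominator: Q₃ − Q₁ = 70.4 − 32.6 = 37.8000
Bowley skewness = 11.4000 / 37.8000 ≈ 0.302

0.302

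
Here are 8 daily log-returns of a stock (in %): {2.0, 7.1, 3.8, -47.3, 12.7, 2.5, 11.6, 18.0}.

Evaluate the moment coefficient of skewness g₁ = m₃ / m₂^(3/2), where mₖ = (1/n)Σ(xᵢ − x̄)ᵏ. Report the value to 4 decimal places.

x̄ = (2.0 + 7.1 + 3.8 - 47.3 + 12.7 + 2.5 + 11.6 + 18.0) / 8 = 1.3000
deviations (xᵢ − x̄): 0.7000, 5.8000, 2.5000, -48.6000, 11.4000, 1.2000, 10.3000, 16.7000
Σ(xᵢ − x̄)² = 2918.7200 ⇒ m₂ = 2918.7200/8 = 364.84000
Σ(xᵢ − x̄)³ = -107346.7140 ⇒ m₃ = -107346.7140/8 = -13418.33925
m₂^(3/2) = 364.84000^(1.5) = 6968.73052
g₁ = m₃ / m₂^(3/2) = -13418.33925 / 6968.73052 ≈ -1.9255

-1.9255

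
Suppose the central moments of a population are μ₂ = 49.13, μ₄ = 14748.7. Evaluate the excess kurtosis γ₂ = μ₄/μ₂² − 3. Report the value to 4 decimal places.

μ₂² = 49.13² = 2413.75690
μ₄/μ₂² = 14748.7 / 2413.75690 = 6.11027
γ₂ = 6.11027 − 3 ≈ 3.1103

3.1103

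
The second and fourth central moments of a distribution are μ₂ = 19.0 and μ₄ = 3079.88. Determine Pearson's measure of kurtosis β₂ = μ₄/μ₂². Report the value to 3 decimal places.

μ₂² = 19.0² = 361.00000
μ₄/μ₂² = 3079.88 / 361.00000 = 8.53152
β₂ ≈ 8.532

8.532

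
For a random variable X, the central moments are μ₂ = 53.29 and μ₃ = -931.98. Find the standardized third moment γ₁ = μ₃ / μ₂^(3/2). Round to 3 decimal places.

-2.396

σ = √μ₂ = √53.29 = 7.30000
σ³ = μ₂^(3/2) = 389.01700
γ₁ = μ₃/σ³ = -931.98 / 389.01700 ≈ -2.396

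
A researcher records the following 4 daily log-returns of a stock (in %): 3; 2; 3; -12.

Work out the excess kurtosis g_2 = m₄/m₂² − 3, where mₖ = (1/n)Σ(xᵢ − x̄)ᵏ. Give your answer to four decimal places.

x̄ = -1.0000
Σ(xᵢ − x̄)² = 162.0000 ⇒ m₂ = 40.50000
Σ(xᵢ − x̄)⁴ = 15234.0000 ⇒ m₄ = 3808.50000
m₂² = 1640.25000
g_2 = m₄/m₂² − 3 = 2.32190 − 3 ≈ -0.6781

-0.6781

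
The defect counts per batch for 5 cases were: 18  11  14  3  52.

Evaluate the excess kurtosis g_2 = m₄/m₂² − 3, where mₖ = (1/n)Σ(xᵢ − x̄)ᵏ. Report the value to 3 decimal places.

-0.117

x̄ = 19.6000
Σ(xᵢ − x̄)² = 1433.2000 ⇒ m₂ = 286.64000
Σ(xᵢ − x̄)⁴ = 1184389.4560 ⇒ m₄ = 236877.89120
m₂² = 82162.48960
g_2 = m₄/m₂² − 3 = 2.88304 − 3 ≈ -0.117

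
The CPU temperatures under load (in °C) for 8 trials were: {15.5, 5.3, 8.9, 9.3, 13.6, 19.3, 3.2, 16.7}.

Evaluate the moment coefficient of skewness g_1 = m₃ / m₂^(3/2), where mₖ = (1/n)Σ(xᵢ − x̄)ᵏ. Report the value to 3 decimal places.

x̄ = (15.5 + 5.3 + 8.9 + 9.3 + 13.6 + 19.3 + 3.2 + 16.7) / 8 = 11.4750
deviations (xᵢ − x̄): 4.0250, -6.1750, -2.5750, -2.1750, 2.1250, 7.8250, -8.2750, 5.2250
Σ(xᵢ − x̄)² = 227.2150 ⇒ m₂ = 227.2150/8 = 28.40187
Σ(xᵢ − x̄)³ = -132.8767 ⇒ m₃ = -132.8767/8 = -16.60959
m₂^(3/2) = 28.40187^(1.5) = 151.36328
g_1 = m₃ / m₂^(3/2) = -16.60959 / 151.36328 ≈ -0.110

-0.110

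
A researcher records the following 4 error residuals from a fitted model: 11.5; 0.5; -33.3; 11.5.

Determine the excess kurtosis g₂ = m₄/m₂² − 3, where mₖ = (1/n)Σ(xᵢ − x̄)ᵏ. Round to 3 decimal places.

x̄ = -2.4500
Σ(xᵢ − x̄)² = 1349.6300 ⇒ m₂ = 337.40750
Σ(xᵢ − x̄)⁴ = 981591.7165 ⇒ m₄ = 245397.92913
m₂² = 113843.82106
g₂ = m₄/m₂² − 3 = 2.15557 − 3 ≈ -0.844

-0.844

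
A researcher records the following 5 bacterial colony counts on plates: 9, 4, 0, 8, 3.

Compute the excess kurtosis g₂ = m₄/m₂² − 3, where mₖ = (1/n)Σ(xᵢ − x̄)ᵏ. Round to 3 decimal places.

x̄ = 4.8000
Σ(xᵢ − x̄)² = 54.8000 ⇒ m₂ = 10.96000
Σ(xᵢ − x̄)⁴ = 957.7760 ⇒ m₄ = 191.55520
m₂² = 120.12160
g₂ = m₄/m₂² − 3 = 1.59468 − 3 ≈ -1.405

-1.405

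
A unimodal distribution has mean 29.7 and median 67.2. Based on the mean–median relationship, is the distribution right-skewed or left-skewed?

left-skewed

mean − median = 29.7 − 67.2 = -37.5
mean < median ⇒ the longer tail is on the left ⇒ left-skewed (negatively skewed).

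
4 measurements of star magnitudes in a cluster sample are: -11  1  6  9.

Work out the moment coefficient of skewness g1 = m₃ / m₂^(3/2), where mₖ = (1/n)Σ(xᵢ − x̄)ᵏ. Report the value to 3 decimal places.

x̄ = (-11 + 1 + 6 + 9) / 4 = 1.2500
deviations (xᵢ − x̄): -12.2500, -0.2500, 4.7500, 7.7500
Σ(xᵢ − x̄)² = 232.7500 ⇒ m₂ = 232.7500/4 = 58.18750
Σ(xᵢ − x̄)³ = -1265.6250 ⇒ m₃ = -1265.6250/4 = -316.40625
m₂^(3/2) = 58.18750^(1.5) = 443.85851
g1 = m₃ / m₂^(3/2) = -316.40625 / 443.85851 ≈ -0.713

-0.713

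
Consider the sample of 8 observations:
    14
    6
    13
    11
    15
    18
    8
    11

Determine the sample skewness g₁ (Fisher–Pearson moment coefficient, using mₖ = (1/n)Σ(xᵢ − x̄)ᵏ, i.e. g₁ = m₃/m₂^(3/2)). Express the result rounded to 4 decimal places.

-0.0800

x̄ = (14 + 6 + 13 + 11 + 15 + 18 + 8 + 11) / 8 = 12.0000
deviations (xᵢ − x̄): 2.0000, -6.0000, 1.0000, -1.0000, 3.0000, 6.0000, -4.0000, -1.0000
Σ(xᵢ − x̄)² = 104.0000 ⇒ m₂ = 104.0000/8 = 13.00000
Σ(xᵢ − x̄)³ = -30.0000 ⇒ m₃ = -30.0000/8 = -3.75000
m₂^(3/2) = 13.00000^(1.5) = 46.87217
g₁ = m₃ / m₂^(3/2) = -3.75000 / 46.87217 ≈ -0.0800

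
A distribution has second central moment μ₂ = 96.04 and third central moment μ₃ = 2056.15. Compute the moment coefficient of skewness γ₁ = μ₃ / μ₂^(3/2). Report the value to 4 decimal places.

σ = √μ₂ = √96.04 = 9.80000
σ³ = μ₂^(3/2) = 941.19200
γ₁ = μ₃/σ³ = 2056.15 / 941.19200 ≈ 2.1846

2.1846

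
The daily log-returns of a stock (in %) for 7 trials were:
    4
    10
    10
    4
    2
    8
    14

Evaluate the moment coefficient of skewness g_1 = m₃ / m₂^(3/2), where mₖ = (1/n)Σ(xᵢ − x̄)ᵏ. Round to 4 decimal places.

x̄ = (4 + 10 + 10 + 4 + 2 + 8 + 14) / 7 = 7.4286
deviations (xᵢ − x̄): -3.4286, 2.5714, 2.5714, -3.4286, -5.4286, 0.5714, 6.5714
Σ(xᵢ − x̄)² = 109.7143 ⇒ m₂ = 109.7143/7 = 15.67347
Σ(xᵢ − x̄)³ = 77.3878 ⇒ m₃ = 77.3878/7 = 11.05539
m₂^(3/2) = 15.67347^(1.5) = 62.05085
g_1 = m₃ / m₂^(3/2) = 11.05539 / 62.05085 ≈ 0.1782

0.1782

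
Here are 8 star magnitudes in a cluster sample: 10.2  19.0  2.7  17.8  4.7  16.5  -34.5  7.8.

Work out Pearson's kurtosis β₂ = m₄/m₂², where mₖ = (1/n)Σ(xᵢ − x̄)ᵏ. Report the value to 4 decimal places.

x̄ = 5.5250
Σ(xᵢ − x̄)² = 2090.3950 ⇒ m₂ = 261.29938
Σ(xᵢ − x̄)⁴ = 2637155.8162 ⇒ m₄ = 329644.47702
m₂² = 68277.36338
β₂ = m₄/m₂² = 329644.47702 / 68277.36338 ≈ 4.8280

4.8280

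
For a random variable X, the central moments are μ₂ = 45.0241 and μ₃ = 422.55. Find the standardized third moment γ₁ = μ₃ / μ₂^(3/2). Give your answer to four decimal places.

σ = √μ₂ = √45.0241 = 6.71000
σ³ = μ₂^(3/2) = 302.11171
γ₁ = μ₃/σ³ = 422.55 / 302.11171 ≈ 1.3987

1.3987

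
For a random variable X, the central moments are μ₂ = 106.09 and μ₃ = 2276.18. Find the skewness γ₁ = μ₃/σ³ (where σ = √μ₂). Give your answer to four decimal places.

2.0830

σ = √μ₂ = √106.09 = 10.30000
σ³ = μ₂^(3/2) = 1092.72700
γ₁ = μ₃/σ³ = 2276.18 / 1092.72700 ≈ 2.0830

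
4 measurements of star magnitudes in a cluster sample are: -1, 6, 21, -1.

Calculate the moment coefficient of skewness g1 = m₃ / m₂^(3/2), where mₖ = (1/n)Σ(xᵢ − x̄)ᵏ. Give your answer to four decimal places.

0.8440

x̄ = (-1 + 6 + 21 - 1) / 4 = 6.2500
deviations (xᵢ − x̄): -7.2500, -0.2500, 14.7500, -7.2500
Σ(xᵢ − x̄)² = 322.7500 ⇒ m₂ = 322.7500/4 = 80.68750
Σ(xᵢ − x̄)³ = 2446.8750 ⇒ m₃ = 2446.8750/4 = 611.71875
m₂^(3/2) = 80.68750^(1.5) = 724.78532
g1 = m₃ / m₂^(3/2) = 611.71875 / 724.78532 ≈ 0.8440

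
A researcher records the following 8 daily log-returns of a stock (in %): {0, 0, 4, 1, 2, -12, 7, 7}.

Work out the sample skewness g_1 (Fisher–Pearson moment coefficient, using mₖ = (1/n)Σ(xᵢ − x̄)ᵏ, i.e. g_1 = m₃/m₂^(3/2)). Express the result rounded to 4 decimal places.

-1.2899

x̄ = (0 + 0 + 4 + 1 + 2 - 12 + 7 + 7) / 8 = 1.1250
deviations (xᵢ − x̄): -1.1250, -1.1250, 2.8750, -0.1250, 0.8750, -13.1250, 5.8750, 5.8750
Σ(xᵢ − x̄)² = 252.8750 ⇒ m₂ = 252.8750/8 = 31.60938
Σ(xᵢ − x̄)³ = -1833.8438 ⇒ m₃ = -1833.8438/8 = -229.23047
m₂^(3/2) = 31.60938^(1.5) = 177.71491
g_1 = m₃ / m₂^(3/2) = -229.23047 / 177.71491 ≈ -1.2899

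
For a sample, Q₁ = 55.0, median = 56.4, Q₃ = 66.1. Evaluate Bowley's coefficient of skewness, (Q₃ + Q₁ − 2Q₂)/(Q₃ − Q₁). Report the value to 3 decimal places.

numerator: Q₃ + Q₁ − 2Q₂ = 66.1 + 55.0 − 2×56.4 = 8.3000
denominator: Q₃ − Q₁ = 66.1 − 55.0 = 11.1000
Bowley skewness = 8.3000 / 11.1000 ≈ 0.748

0.748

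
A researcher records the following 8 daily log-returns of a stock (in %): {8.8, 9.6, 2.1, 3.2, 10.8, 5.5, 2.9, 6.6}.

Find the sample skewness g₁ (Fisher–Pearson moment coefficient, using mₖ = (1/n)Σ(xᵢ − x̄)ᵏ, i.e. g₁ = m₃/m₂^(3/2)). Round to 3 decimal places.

0.105

x̄ = (8.8 + 9.6 + 2.1 + 3.2 + 10.8 + 5.5 + 2.9 + 6.6) / 8 = 6.1875
deviations (xᵢ − x̄): 2.6125, 3.4125, -4.0875, -2.9875, 4.6125, -0.6875, -3.2875, 0.4125
Σ(xᵢ − x̄)² = 76.8288 ⇒ m₂ = 76.8288/8 = 9.60359
Σ(xᵢ − x̄)³ = 24.9601 ⇒ m₃ = 24.9601/8 = 3.12001
m₂^(3/2) = 9.60359^(1.5) = 29.76122
g₁ = m₃ / m₂^(3/2) = 3.12001 / 29.76122 ≈ 0.105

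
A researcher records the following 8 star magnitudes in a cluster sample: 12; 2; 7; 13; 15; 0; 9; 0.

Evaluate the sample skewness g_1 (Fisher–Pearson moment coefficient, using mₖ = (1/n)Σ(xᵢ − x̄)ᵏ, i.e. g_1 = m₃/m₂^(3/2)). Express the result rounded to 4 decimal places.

-0.0984

x̄ = (12 + 2 + 7 + 13 + 15 + 0 + 9 + 0) / 8 = 7.2500
deviations (xᵢ − x̄): 4.7500, -5.2500, -0.2500, 5.7500, 7.7500, -7.2500, 1.7500, -7.2500
Σ(xᵢ − x̄)² = 251.5000 ⇒ m₂ = 251.5000/8 = 31.43750
Σ(xᵢ − x̄)³ = -138.7500 ⇒ m₃ = -138.7500/8 = -17.34375
m₂^(3/2) = 31.43750^(1.5) = 176.26740
g_1 = m₃ / m₂^(3/2) = -17.34375 / 176.26740 ≈ -0.0984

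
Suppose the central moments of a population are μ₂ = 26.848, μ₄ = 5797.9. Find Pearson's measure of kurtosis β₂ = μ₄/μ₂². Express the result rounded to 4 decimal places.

8.0435

μ₂² = 26.848² = 720.81510
μ₄/μ₂² = 5797.9 / 720.81510 = 8.04353
β₂ ≈ 8.0435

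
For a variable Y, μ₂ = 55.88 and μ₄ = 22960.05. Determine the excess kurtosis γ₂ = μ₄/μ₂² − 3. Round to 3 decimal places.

4.353

μ₂² = 55.88² = 3122.57440
μ₄/μ₂² = 22960.05 / 3122.57440 = 7.35292
γ₂ = 7.35292 − 3 ≈ 4.353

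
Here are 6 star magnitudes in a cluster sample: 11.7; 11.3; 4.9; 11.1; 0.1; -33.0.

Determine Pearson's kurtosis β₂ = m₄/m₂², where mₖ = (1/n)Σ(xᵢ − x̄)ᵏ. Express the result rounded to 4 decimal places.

3.6898

x̄ = 1.0167
Σ(xᵢ − x̄)² = 1494.6083 ⇒ m₂ = 249.10139
Σ(xᵢ − x̄)⁴ = 1373732.7354 ⇒ m₄ = 228955.45591
m₂² = 62051.50195
β₂ = m₄/m₂² = 228955.45591 / 62051.50195 ≈ 3.6898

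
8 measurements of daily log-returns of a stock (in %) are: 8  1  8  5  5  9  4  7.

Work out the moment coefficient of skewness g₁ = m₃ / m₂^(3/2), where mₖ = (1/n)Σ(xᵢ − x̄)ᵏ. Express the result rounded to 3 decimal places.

-0.601

x̄ = (8 + 1 + 8 + 5 + 5 + 9 + 4 + 7) / 8 = 5.8750
deviations (xᵢ − x̄): 2.1250, -4.8750, 2.1250, -0.8750, -0.8750, 3.1250, -1.8750, 1.1250
Σ(xᵢ − x̄)² = 48.8750 ⇒ m₂ = 48.8750/8 = 6.10938
Σ(xᵢ − x̄)³ = -72.6563 ⇒ m₃ = -72.6563/8 = -9.08203
m₂^(3/2) = 6.10938^(1.5) = 15.10063
g₁ = m₃ / m₂^(3/2) = -9.08203 / 15.10063 ≈ -0.601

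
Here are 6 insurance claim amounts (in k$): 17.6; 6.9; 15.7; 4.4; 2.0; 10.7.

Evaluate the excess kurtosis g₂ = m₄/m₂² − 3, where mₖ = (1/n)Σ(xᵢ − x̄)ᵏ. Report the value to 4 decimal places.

x̄ = 9.5500
Σ(xᵢ − x̄)² = 194.4950 ⇒ m₂ = 32.41583
Σ(xᵢ − x̄)⁴ = 9633.6980 ⇒ m₄ = 1605.61634
m₂² = 1050.78625
g₂ = m₄/m₂² − 3 = 1.52801 − 3 ≈ -1.4720

-1.4720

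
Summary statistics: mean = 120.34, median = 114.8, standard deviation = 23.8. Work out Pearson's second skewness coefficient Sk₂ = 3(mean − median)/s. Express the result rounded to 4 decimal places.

0.6983

Sk₂ = 3(120.34 − 114.8) / 23.8 = 3 × 5.5400 / 23.8
    = 16.6200 / 23.8 ≈ 0.6983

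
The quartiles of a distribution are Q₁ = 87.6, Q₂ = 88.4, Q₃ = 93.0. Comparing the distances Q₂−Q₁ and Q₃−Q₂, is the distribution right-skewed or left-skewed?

Q₂ − Q₁ = 0.8;  Q₃ − Q₂ = 4.6
Q₃ − Q₂ > Q₂ − Q₁ ⇒ the upper half is more spread out ⇒ right-skewed.

right-skewed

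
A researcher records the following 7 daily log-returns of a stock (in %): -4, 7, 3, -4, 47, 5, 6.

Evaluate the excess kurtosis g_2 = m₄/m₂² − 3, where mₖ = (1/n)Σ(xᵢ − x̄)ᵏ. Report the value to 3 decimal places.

1.586

x̄ = 8.5714
Σ(xᵢ − x̄)² = 1845.7143 ⇒ m₂ = 263.67347
Σ(xᵢ − x̄)⁴ = 2231935.4752 ⇒ m₄ = 318847.92503
m₂² = 69523.69846
g_2 = m₄/m₂² − 3 = 4.58618 − 3 ≈ 1.586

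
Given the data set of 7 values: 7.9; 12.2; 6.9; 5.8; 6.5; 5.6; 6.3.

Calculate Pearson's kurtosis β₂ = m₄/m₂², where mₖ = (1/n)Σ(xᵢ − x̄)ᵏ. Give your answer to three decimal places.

4.180

x̄ = 7.3143
Σ(xᵢ − x̄)² = 31.3086 ⇒ m₂ = 4.47265
Σ(xᵢ − x̄)⁴ = 585.3264 ⇒ m₄ = 83.61805
m₂² = 20.00463
β₂ = m₄/m₂² = 83.61805 / 20.00463 ≈ 4.180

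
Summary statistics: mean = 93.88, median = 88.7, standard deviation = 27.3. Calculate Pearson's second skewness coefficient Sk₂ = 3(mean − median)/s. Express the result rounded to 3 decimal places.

Sk₂ = 3(93.88 − 88.7) / 27.3 = 3 × 5.1800 / 27.3
    = 15.5400 / 27.3 ≈ 0.569

0.569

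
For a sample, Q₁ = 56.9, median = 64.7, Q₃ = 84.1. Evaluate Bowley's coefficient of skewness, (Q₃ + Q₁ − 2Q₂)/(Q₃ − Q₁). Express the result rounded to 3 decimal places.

0.426

numerator: Q₃ + Q₁ − 2Q₂ = 84.1 + 56.9 − 2×64.7 = 11.6000
denominator: Q₃ − Q₁ = 84.1 − 56.9 = 27.2000
Bowley skewness = 11.6000 / 27.2000 ≈ 0.426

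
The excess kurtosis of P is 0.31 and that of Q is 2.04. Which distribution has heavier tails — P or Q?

Higher excess kurtosis ⇒ heavier tails relative to the normal distribution.
0.31 vs 2.04: the larger is 2.04, so Q has heavier tails.

Q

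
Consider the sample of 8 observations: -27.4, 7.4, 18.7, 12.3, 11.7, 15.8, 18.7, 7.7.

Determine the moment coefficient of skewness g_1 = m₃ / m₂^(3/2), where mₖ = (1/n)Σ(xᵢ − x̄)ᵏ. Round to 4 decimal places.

x̄ = (-27.4 + 7.4 + 18.7 + 12.3 + 11.7 + 15.8 + 18.7 + 7.7) / 8 = 8.1125
deviations (xᵢ − x̄): -35.5125, -0.7125, 10.5875, 4.1875, 3.5875, 7.6875, 10.5875, -0.4125
Σ(xᵢ − x̄)² = 1575.5088 ⇒ m₂ = 1575.5088/8 = 196.93859
Σ(xᵢ − x̄)³ = -41839.0546 ⇒ m₃ = -41839.0546/8 = -5229.88182
m₂^(3/2) = 196.93859^(1.5) = 2763.73405
g_1 = m₃ / m₂^(3/2) = -5229.88182 / 2763.73405 ≈ -1.8923

-1.8923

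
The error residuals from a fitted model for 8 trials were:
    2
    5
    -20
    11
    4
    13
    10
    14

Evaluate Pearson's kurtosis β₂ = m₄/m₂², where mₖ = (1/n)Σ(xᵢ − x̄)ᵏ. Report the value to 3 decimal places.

4.484

x̄ = 4.8750
Σ(xᵢ − x̄)² = 840.8750 ⇒ m₂ = 105.10938
Σ(xᵢ − x̄)⁴ = 396328.3379 ⇒ m₄ = 49541.04224
m₂² = 11047.98071
β₂ = m₄/m₂² = 49541.04224 / 11047.98071 ≈ 4.484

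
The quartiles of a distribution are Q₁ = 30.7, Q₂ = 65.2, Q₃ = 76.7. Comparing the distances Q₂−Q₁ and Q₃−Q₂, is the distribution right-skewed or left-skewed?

left-skewed

Q₂ − Q₁ = 34.5;  Q₃ − Q₂ = 11.5
Q₂ − Q₁ > Q₃ − Q₂ ⇒ the lower half is more spread out ⇒ left-skewed.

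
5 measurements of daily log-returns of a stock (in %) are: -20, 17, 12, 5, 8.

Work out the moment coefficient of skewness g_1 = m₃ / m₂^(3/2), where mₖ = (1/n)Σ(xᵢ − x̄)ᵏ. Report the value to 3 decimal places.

x̄ = (-20 + 17 + 12 + 5 + 8) / 5 = 4.4000
deviations (xᵢ − x̄): -24.4000, 12.6000, 7.6000, 0.6000, 3.6000
Σ(xᵢ − x̄)² = 825.2000 ⇒ m₂ = 825.2000/5 = 165.04000
Σ(xᵢ − x̄)³ = -12040.5600 ⇒ m₃ = -12040.5600/5 = -2408.11200
m₂^(3/2) = 165.04000^(1.5) = 2120.23414
g_1 = m₃ / m₂^(3/2) = -2408.11200 / 2120.23414 ≈ -1.136

-1.136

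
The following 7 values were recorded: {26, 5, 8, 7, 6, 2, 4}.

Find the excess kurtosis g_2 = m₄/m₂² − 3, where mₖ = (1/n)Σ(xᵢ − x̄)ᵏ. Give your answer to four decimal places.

1.6394

x̄ = 8.2857
Σ(xᵢ − x̄)² = 389.4286 ⇒ m₂ = 55.63265
Σ(xᵢ − x̄)⁴ = 100512.8805 ⇒ m₄ = 14358.98292
m₂² = 3094.99209
g_2 = m₄/m₂² − 3 = 4.63942 − 3 ≈ 1.6394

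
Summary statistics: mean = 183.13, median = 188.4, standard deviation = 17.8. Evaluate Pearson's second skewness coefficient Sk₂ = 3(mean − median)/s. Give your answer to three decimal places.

Sk₂ = 3(183.13 − 188.4) / 17.8 = 3 × -5.2700 / 17.8
    = -15.8100 / 17.8 ≈ -0.888

-0.888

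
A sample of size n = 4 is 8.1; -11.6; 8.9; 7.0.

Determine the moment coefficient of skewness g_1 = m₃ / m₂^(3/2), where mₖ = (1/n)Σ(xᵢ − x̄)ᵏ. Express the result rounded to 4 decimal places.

-1.1331

x̄ = (8.1 - 11.6 + 8.9 + 7.0) / 4 = 3.1000
deviations (xᵢ − x̄): 5.0000, -14.7000, 5.8000, 3.9000
Σ(xᵢ − x̄)² = 289.9400 ⇒ m₂ = 289.9400/4 = 72.48500
Σ(xᵢ − x̄)³ = -2797.0920 ⇒ m₃ = -2797.0920/4 = -699.27300
m₂^(3/2) = 72.48500^(1.5) = 617.12369
g_1 = m₃ / m₂^(3/2) = -699.27300 / 617.12369 ≈ -1.1331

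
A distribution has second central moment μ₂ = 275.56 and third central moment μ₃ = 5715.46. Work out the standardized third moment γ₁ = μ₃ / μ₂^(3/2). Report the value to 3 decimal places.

1.249

σ = √μ₂ = √275.56 = 16.60000
σ³ = μ₂^(3/2) = 4574.29600
γ₁ = μ₃/σ³ = 5715.46 / 4574.29600 ≈ 1.249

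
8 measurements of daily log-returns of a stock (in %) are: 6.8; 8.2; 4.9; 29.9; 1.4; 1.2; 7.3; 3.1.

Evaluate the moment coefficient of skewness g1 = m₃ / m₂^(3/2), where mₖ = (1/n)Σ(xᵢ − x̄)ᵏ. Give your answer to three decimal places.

1.906

x̄ = (6.8 + 8.2 + 4.9 + 29.9 + 1.4 + 1.2 + 7.3 + 3.1) / 8 = 7.8500
deviations (xᵢ − x̄): -1.0500, 0.3500, -2.9500, 22.0500, -6.4500, -6.6500, -0.5500, -4.7500
Σ(xᵢ − x̄)² = 604.8200 ⇒ m₂ = 604.8200/8 = 75.60250
Σ(xᵢ − x̄)³ = 10024.2240 ⇒ m₃ = 10024.2240/8 = 1253.02800
m₂^(3/2) = 75.60250^(1.5) = 657.36146
g1 = m₃ / m₂^(3/2) = 1253.02800 / 657.36146 ≈ 1.906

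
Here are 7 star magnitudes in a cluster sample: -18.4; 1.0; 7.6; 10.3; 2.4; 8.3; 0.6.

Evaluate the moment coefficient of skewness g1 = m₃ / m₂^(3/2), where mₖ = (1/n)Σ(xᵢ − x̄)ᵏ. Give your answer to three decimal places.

-1.397

x̄ = (-18.4 + 1.0 + 7.6 + 10.3 + 2.4 + 8.3 + 0.6) / 7 = 1.6857
deviations (xᵢ − x̄): -20.0857, -0.6857, 5.9143, 8.6143, 0.7143, 6.6143, -1.0857
Σ(xᵢ − x̄)² = 558.5286 ⇒ m₂ = 558.5286/7 = 79.78980
Σ(xᵢ − x̄)³ = -6969.0640 ⇒ m₃ = -6969.0640/7 = -995.58058
m₂^(3/2) = 79.78980^(1.5) = 712.72342
g1 = m₃ / m₂^(3/2) = -995.58058 / 712.72342 ≈ -1.397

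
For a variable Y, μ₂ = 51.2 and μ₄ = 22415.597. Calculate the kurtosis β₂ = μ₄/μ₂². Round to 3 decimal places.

8.551

μ₂² = 51.2² = 2621.44000
μ₄/μ₂² = 22415.597 / 2621.44000 = 8.55087
β₂ ≈ 8.551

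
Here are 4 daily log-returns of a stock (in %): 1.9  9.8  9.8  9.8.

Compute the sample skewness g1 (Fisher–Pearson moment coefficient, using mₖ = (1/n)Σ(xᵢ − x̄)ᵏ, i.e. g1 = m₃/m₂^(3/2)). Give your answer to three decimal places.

x̄ = (1.9 + 9.8 + 9.8 + 9.8) / 4 = 7.8250
deviations (xᵢ − x̄): -5.9250, 1.9750, 1.9750, 1.9750
Σ(xᵢ − x̄)² = 46.8075 ⇒ m₂ = 46.8075/4 = 11.70188
Σ(xᵢ − x̄)³ = -184.8896 ⇒ m₃ = -184.8896/4 = -46.22241
m₂^(3/2) = 11.70188^(1.5) = 40.02978
g1 = m₃ / m₂^(3/2) = -46.22241 / 40.02978 ≈ -1.155

-1.155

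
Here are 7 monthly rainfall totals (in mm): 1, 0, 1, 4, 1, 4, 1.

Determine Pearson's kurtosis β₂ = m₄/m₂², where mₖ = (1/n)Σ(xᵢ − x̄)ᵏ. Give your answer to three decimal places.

1.890

x̄ = 1.7143
Σ(xᵢ − x̄)² = 15.4286 ⇒ m₂ = 2.20408
Σ(xᵢ − x̄)⁴ = 64.2682 ⇒ m₄ = 9.18117
m₂² = 4.85798
β₂ = m₄/m₂² = 9.18117 / 4.85798 ≈ 1.890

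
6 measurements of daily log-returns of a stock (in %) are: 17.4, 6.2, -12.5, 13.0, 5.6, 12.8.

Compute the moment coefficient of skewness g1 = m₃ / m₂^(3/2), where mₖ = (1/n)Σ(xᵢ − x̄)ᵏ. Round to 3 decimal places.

x̄ = (17.4 + 6.2 - 12.5 + 13.0 + 5.6 + 12.8) / 6 = 7.0833
deviations (xᵢ − x̄): 10.3167, -0.8833, -19.5833, 5.9167, -1.4833, 5.7167
Σ(xᵢ − x̄)² = 560.6083 ⇒ m₂ = 560.6083/6 = 93.43472
Σ(xᵢ − x̄)³ = -6022.3106 ⇒ m₃ = -6022.3106/6 = -1003.71843
m₂^(3/2) = 93.43472^(1.5) = 903.15533
g1 = m₃ / m₂^(3/2) = -1003.71843 / 903.15533 ≈ -1.111

-1.111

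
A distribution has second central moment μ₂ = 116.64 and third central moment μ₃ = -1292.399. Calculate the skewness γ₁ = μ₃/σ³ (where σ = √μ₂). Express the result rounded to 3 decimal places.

σ = √μ₂ = √116.64 = 10.80000
σ³ = μ₂^(3/2) = 1259.71200
γ₁ = μ₃/σ³ = -1292.399 / 1259.71200 ≈ -1.026

-1.026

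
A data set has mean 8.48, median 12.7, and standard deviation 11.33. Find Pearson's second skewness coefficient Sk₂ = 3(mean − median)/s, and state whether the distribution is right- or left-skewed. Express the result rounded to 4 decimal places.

Sk₂ = 3(8.48 − 12.7) / 11.33 = 3 × -4.2200 / 11.33
    = -12.6600 / 11.33 ≈ -1.1174
Sk₂ < 0 ⇒ mean < median ⇒ left-skewed (negative skew).

-1.1174, left-skewed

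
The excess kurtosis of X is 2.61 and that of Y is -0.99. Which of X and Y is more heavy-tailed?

X

Higher excess kurtosis ⇒ heavier tails relative to the normal distribution.
2.61 vs -0.99: the larger is 2.61, so X has heavier tails. (X is leptokurtic — heavier-than-normal tails; the other is platykurtic.)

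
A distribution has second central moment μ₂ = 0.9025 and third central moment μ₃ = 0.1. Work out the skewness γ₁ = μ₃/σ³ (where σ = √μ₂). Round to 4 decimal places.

0.1166

σ = √μ₂ = √0.9025 = 0.95000
σ³ = μ₂^(3/2) = 0.85738
γ₁ = μ₃/σ³ = 0.1 / 0.85738 ≈ 0.1166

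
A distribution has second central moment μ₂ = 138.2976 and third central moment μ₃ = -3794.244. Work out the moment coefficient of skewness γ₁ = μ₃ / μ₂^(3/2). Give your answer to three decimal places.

σ = √μ₂ = √138.2976 = 11.76000
σ³ = μ₂^(3/2) = 1626.37978
γ₁ = μ₃/σ³ = -3794.244 / 1626.37978 ≈ -2.333

-2.333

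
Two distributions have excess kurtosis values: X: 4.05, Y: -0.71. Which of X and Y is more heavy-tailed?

X

Higher excess kurtosis ⇒ heavier tails relative to the normal distribution.
4.05 vs -0.71: the larger is 4.05, so X has heavier tails. (X is leptokurtic — heavier-than-normal tails; the other is platykurtic.)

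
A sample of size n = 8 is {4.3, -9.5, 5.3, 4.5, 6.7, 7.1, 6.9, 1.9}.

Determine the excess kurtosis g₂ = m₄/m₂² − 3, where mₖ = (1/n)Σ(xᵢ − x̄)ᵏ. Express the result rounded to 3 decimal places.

2.056

x̄ = 3.4000
Σ(xᵢ − x̄)² = 211.1200 ⇒ m₂ = 26.39000
Σ(xᵢ − x̄)⁴ = 28168.5736 ⇒ m₄ = 3521.07170
m₂² = 696.43210
g₂ = m₄/m₂² − 3 = 5.05587 − 3 ≈ 2.056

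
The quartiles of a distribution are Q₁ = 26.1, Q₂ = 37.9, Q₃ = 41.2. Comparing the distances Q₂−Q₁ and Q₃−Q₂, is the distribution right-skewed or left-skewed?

Q₂ − Q₁ = 11.8;  Q₃ − Q₂ = 3.3
Q₂ − Q₁ > Q₃ − Q₂ ⇒ the lower half is more spread out ⇒ left-skewed.

left-skewed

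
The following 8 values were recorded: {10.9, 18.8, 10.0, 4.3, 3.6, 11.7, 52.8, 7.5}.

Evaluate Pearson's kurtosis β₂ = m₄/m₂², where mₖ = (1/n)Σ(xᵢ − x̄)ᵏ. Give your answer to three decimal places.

x̄ = 14.9500
Σ(xᵢ − x̄)² = 1796.6600 ⇒ m₂ = 224.58250
Σ(xᵢ − x̄)⁴ = 2086148.3424 ⇒ m₄ = 260768.54281
m₂² = 50437.29931
β₂ = m₄/m₂² = 260768.54281 / 50437.29931 ≈ 5.170

5.170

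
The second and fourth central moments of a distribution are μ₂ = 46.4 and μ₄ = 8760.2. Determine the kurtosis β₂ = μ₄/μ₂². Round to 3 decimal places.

μ₂² = 46.4² = 2152.96000
μ₄/μ₂² = 8760.2 / 2152.96000 = 4.06891
β₂ ≈ 4.069

4.069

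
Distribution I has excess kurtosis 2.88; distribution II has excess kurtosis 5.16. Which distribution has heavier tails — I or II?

II

Higher excess kurtosis ⇒ heavier tails relative to the normal distribution.
2.88 vs 5.16: the larger is 5.16, so II has heavier tails.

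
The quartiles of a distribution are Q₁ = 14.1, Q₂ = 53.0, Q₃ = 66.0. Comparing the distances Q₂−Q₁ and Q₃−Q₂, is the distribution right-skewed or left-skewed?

left-skewed

Q₂ − Q₁ = 38.9;  Q₃ − Q₂ = 13.0
Q₂ − Q₁ > Q₃ − Q₂ ⇒ the lower half is more spread out ⇒ left-skewed.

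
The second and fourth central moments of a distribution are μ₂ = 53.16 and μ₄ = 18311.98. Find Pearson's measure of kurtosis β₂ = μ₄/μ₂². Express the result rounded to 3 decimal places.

6.480

μ₂² = 53.16² = 2825.98560
μ₄/μ₂² = 18311.98 / 2825.98560 = 6.47986
β₂ ≈ 6.480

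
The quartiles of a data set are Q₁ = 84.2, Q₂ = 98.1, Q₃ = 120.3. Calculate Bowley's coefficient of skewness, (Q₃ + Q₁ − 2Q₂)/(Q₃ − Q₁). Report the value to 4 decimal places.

0.2299

numerator: Q₃ + Q₁ − 2Q₂ = 120.3 + 84.2 − 2×98.1 = 8.3000
denominator: Q₃ − Q₁ = 120.3 − 84.2 = 36.1000
Bowley skewness = 8.3000 / 36.1000 ≈ 0.2299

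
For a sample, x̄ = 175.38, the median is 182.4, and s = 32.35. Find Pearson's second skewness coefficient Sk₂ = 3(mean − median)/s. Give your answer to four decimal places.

Sk₂ = 3(175.38 − 182.4) / 32.35 = 3 × -7.0200 / 32.35
    = -21.0600 / 32.35 ≈ -0.6510

-0.6510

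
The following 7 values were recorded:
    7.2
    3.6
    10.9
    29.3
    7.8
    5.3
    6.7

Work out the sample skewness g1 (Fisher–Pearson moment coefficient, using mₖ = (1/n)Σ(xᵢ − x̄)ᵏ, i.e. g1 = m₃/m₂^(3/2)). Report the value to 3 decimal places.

1.770

x̄ = (7.2 + 3.6 + 10.9 + 29.3 + 7.8 + 5.3 + 6.7) / 7 = 10.1143
deviations (xᵢ − x̄): -2.9143, -6.5143, 0.7857, 19.1857, -2.3143, -4.8143, -3.4143
Σ(xᵢ − x̄)² = 459.8286 ⇒ m₂ = 459.8286/7 = 65.68980
Σ(xᵢ − x̄)³ = 6597.6160 ⇒ m₃ = 6597.6160/7 = 942.51658
m₂^(3/2) = 65.68980^(1.5) = 532.41082
g1 = m₃ / m₂^(3/2) = 942.51658 / 532.41082 ≈ 1.770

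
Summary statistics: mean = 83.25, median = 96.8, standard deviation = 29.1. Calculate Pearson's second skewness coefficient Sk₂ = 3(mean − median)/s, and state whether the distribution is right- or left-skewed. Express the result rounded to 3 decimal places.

-1.397, left-skewed

Sk₂ = 3(83.25 − 96.8) / 29.1 = 3 × -13.5500 / 29.1
    = -40.6500 / 29.1 ≈ -1.397
Sk₂ < 0 ⇒ mean < median ⇒ left-skewed (negative skew).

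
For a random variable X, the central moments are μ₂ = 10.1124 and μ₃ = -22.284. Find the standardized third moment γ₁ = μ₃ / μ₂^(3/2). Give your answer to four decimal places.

σ = √μ₂ = √10.1124 = 3.18000
σ³ = μ₂^(3/2) = 32.15743
γ₁ = μ₃/σ³ = -22.284 / 32.15743 ≈ -0.6930

-0.6930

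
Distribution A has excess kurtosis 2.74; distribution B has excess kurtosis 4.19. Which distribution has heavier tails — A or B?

Higher excess kurtosis ⇒ heavier tails relative to the normal distribution.
2.74 vs 4.19: the larger is 4.19, so B has heavier tails.

B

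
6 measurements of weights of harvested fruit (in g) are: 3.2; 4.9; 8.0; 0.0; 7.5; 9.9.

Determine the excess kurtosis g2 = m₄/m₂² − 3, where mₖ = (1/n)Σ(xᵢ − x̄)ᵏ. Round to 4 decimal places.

-1.0414

x̄ = 5.5833
Σ(xᵢ − x̄)² = 65.4683 ⇒ m₂ = 10.91139
Σ(xᵢ − x̄)⁴ = 1399.0933 ⇒ m₄ = 233.18222
m₂² = 119.05841
g2 = m₄/m₂² − 3 = 1.95855 − 3 ≈ -1.0414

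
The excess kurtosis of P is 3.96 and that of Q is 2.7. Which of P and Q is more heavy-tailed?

P

Higher excess kurtosis ⇒ heavier tails relative to the normal distribution.
3.96 vs 2.7: the larger is 3.96, so P has heavier tails.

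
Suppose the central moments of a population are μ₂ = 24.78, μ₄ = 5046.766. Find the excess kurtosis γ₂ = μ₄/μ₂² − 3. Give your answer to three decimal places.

μ₂² = 24.78² = 614.04840
μ₄/μ₂² = 5046.766 / 614.04840 = 8.21884
γ₂ = 8.21884 − 3 ≈ 5.219

5.219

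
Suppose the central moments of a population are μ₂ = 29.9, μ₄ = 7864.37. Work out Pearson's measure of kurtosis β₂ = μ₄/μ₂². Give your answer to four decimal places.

8.7967

μ₂² = 29.9² = 894.01000
μ₄/μ₂² = 7864.37 / 894.01000 = 8.79674
β₂ ≈ 8.7967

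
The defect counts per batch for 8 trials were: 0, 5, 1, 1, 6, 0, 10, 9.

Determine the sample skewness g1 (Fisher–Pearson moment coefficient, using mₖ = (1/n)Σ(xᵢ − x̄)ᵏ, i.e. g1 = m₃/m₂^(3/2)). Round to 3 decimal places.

0.380

x̄ = (0 + 5 + 1 + 1 + 6 + 0 + 10 + 9) / 8 = 4.0000
deviations (xᵢ − x̄): -4.0000, 1.0000, -3.0000, -3.0000, 2.0000, -4.0000, 6.0000, 5.0000
Σ(xᵢ − x̄)² = 116.0000 ⇒ m₂ = 116.0000/8 = 14.50000
Σ(xᵢ − x̄)³ = 168.0000 ⇒ m₃ = 168.0000/8 = 21.00000
m₂^(3/2) = 14.50000^(1.5) = 55.21436
g1 = m₃ / m₂^(3/2) = 21.00000 / 55.21436 ≈ 0.380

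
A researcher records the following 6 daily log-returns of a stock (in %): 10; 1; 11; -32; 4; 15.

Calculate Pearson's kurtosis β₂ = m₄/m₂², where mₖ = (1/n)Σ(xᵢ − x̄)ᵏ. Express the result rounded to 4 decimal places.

3.6092

x̄ = 1.5000
Σ(xᵢ − x̄)² = 1473.5000 ⇒ m₂ = 245.58333
Σ(xᵢ − x̄)⁴ = 1306064.3750 ⇒ m₄ = 217677.39583
m₂² = 60311.17361
β₂ = m₄/m₂² = 217677.39583 / 60311.17361 ≈ 3.6092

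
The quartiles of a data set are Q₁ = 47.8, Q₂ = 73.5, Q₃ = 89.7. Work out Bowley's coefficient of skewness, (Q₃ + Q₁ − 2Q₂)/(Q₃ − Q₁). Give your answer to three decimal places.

numerator: Q₃ + Q₁ − 2Q₂ = 89.7 + 47.8 − 2×73.5 = -9.5000
denominator: Q₃ − Q₁ = 89.7 − 47.8 = 41.9000
Bowley skewness = -9.5000 / 41.9000 ≈ -0.227

-0.227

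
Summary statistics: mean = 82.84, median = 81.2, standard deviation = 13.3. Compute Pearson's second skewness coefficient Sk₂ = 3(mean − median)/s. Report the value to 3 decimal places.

0.370

Sk₂ = 3(82.84 − 81.2) / 13.3 = 3 × 1.6400 / 13.3
    = 4.9200 / 13.3 ≈ 0.370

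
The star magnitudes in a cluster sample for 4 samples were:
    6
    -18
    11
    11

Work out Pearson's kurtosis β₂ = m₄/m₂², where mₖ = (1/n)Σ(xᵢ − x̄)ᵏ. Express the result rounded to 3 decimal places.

x̄ = 2.5000
Σ(xᵢ − x̄)² = 577.0000 ⇒ m₂ = 144.25000
Σ(xᵢ − x̄)⁴ = 187200.2500 ⇒ m₄ = 46800.06250
m₂² = 20808.06250
β₂ = m₄/m₂² = 46800.06250 / 20808.06250 ≈ 2.249

2.249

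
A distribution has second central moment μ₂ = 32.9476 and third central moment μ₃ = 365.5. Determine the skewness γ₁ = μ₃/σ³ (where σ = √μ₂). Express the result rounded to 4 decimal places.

1.9326

σ = √μ₂ = √32.9476 = 5.74000
σ³ = μ₂^(3/2) = 189.11922
γ₁ = μ₃/σ³ = 365.5 / 189.11922 ≈ 1.9326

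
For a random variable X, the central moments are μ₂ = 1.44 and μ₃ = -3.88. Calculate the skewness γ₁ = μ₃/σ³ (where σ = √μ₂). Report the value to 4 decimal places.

σ = √μ₂ = √1.44 = 1.20000
σ³ = μ₂^(3/2) = 1.72800
γ₁ = μ₃/σ³ = -3.88 / 1.72800 ≈ -2.2454

-2.2454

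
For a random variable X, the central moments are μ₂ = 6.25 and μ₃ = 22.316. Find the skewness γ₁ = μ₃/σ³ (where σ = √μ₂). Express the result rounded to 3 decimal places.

σ = √μ₂ = √6.25 = 2.50000
σ³ = μ₂^(3/2) = 15.62500
γ₁ = μ₃/σ³ = 22.316 / 15.62500 ≈ 1.428

1.428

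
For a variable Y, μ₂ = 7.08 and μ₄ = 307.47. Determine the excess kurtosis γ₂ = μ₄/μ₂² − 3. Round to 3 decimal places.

3.134

μ₂² = 7.08² = 50.12640
μ₄/μ₂² = 307.47 / 50.12640 = 6.13389
γ₂ = 6.13389 − 3 ≈ 3.134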